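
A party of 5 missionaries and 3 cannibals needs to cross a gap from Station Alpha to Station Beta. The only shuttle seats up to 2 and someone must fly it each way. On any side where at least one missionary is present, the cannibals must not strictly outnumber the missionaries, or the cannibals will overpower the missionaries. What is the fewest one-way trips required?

Counting alone: each trip to Station Beta takes at most 2 across and each return brings at least 1 back, so after t trips out (and t−1 returns) at most 2t − (t−1) of the 8 are across; that first reaches 8 at t = 7, so at least 13 crossings are needed.
The plan below uses exactly 13 crossings, so it is optimal:
1. 2 cannibals → Station Beta.  (Station Alpha: 5M 1C; Station Beta: 0M 2C)
2. 1 cannibal ← Station Alpha.  (Station Alpha: 5M 2C; Station Beta: 0M 1C)
3. 2 cannibals → Station Beta.  (Station Alpha: 5M 0C; Station Beta: 0M 3C)
4. 1 cannibal ← Station Alpha.  (Station Alpha: 5M 1C; Station Beta: 0M 2C)
5. 2 missionaries → Station Beta.  (Station Alpha: 3M 1C; Station Beta: 2M 2C)
6. 1 cannibal ← Station Alpha.  (Station Alpha: 3M 2C; Station Beta: 2M 1C)
7. 1 missionary and 1 cannibal → Station Beta.  (Station Alpha: 2M 1C; Station Beta: 3M 2C)
8. 1 cannibal ← Station Alpha.  (Station Alpha: 2M 2C; Station Beta: 3M 1C)
9. 2 cannibals → Station Beta.  (Station Alpha: 2M 0C; Station Beta: 3M 3C)
10. 1 cannibal ← Station Alpha.  (Station Alpha: 2M 1C; Station Beta: 3M 2C)
11. 1 missionary and 1 cannibal → Station Beta.  (Station Alpha: 1M 0C; Station Beta: 4M 3C)
12. 1 cannibal ← Station Alpha.  (Station Alpha: 1M 1C; Station Beta: 4M 2C)
13. 1 missionary and 1 cannibal → Station Beta.  (Station Alpha: 0M 0C; Station Beta: 5M 3C)

13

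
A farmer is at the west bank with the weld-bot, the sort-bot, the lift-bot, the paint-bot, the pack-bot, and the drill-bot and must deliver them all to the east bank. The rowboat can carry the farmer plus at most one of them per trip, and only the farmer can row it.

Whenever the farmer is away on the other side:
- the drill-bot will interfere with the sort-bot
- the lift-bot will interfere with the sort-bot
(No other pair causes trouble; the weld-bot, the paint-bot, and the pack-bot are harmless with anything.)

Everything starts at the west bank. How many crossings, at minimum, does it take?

13

Counting alone: the farmer can take at most 1 across per trip to the east bank, so moving all 6 needs at least 6 loaded trips out, with a return between consecutive ones — at least 11 crossings.
The safety rule pushes this higher. Following every safe sequence of crossings, the most of the 6 that can be at the east bank as the rowboat arrives there on crossing 11 is 5 — never all 6.
So no plan with fewer than 13 crossings exists, and this one achieves 13:
1. Farmer goes to the east bank with the sort-bot.  [the west bank: the drill-bot, the lift-bot, the pack-bot, the paint-bot, the weld-bot | the east bank: the sort-bot]
2. Farmer goes back to the west bank alone.  [the west bank: the drill-bot, the lift-bot, the pack-bot, the paint-bot, the weld-bot | the east bank: the sort-bot]
3. Farmer goes to the east bank with the weld-bot.  [the west bank: the drill-bot, the lift-bot, the pack-bot, the paint-bot | the east bank: the sort-bot, the weld-bot]
4. Farmer goes back to the west bank alone.  [the west bank: the drill-bot, the lift-bot, the pack-bot, the paint-bot | the east bank: the sort-bot, the weld-bot]
5. Farmer goes to the east bank with the lift-bot.  [the west bank: the drill-bot, the pack-bot, the paint-bot | the east bank: the lift-bot, the sort-bot, the weld-bot]
6. Farmer goes back to the west bank with the sort-bot.  [the west bank: the drill-bot, the pack-bot, the paint-bot, the sort-bot | the east bank: the lift-bot, the weld-bot]
7. Farmer goes to the east bank with the drill-bot.  [the west bank: the pack-bot, the paint-bot, the sort-bot | the east bank: the drill-bot, the lift-bot, the weld-bot]
8. Farmer goes back to the west bank alone.  [the west bank: the pack-bot, the paint-bot, the sort-bot | the east bank: the drill-bot, the lift-bot, the weld-bot]
9. Farmer goes to the east bank with the paint-bot.  [the west bank: the pack-bot, the sort-bot | the east bank: the drill-bot, the lift-bot, the paint-bot, the weld-bot]
10. Farmer goes back to the west bank alone.  [the west bank: the pack-bot, the sort-bot | the east bank: the drill-bot, the lift-bot, the paint-bot, the weld-bot]
11. Farmer goes to the east bank with the pack-bot.  [the west bank: the sort-bot | the east bank: the drill-bot, the lift-bot, the pack-bot, the paint-bot, the weld-bot]
12. Farmer goes back to the west bank alone.  [the west bank: the sort-bot | the east bank: the drill-bot, the lift-bot, the pack-bot, the paint-bot, the weld-bot]
13. Farmer goes to the east bank with the sort-bot.  [the west bank: — | the east bank: the drill-bot, the lift-bot, the pack-bot, the paint-bot, the sort-bot, the weld-bot]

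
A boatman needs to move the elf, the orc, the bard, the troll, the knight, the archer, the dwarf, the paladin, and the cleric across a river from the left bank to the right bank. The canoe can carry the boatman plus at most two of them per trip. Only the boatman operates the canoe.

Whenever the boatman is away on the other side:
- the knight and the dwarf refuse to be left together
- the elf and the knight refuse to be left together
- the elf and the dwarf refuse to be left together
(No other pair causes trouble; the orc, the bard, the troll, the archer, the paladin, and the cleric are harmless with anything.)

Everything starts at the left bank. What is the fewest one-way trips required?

15

Counting alone: the boatman can take at most 2 across per trip to the right bank, so moving all 9 needs at least 5 loaded trips out, with a return between consecutive ones — at least 9 crossings.
The safety rule pushes this higher. Following every safe sequence of crossings, the most of the 9 that can be at the right bank as the canoe arrives there on crossings 9, 11, 13 is 6, 7, 8 respectively — never all 9.
So no plan with fewer than 15 crossings exists, and this one achieves 15:
1. Boatman goes to the right bank with the elf and the knight.
2. Boatman goes back to the left bank with the elf.
3. Boatman goes to the right bank with the elf and the orc.
4. Boatman goes back to the left bank with the elf.
5. Boatman goes to the right bank with the bard and the elf.
6. Boatman goes back to the left bank with the elf.
7. Boatman goes to the right bank with the elf and the troll.
8. Boatman goes back to the left bank with the elf.
9. Boatman goes to the right bank with the archer and the elf.
10. Boatman goes back to the left bank with the elf.
11. Boatman goes to the right bank with the elf and the paladin.
12. Boatman goes back to the left bank with the elf.
13. Boatman goes to the right bank with the cleric and the elf.
14. Boatman goes back to the left bank with the elf.
15. Boatman goes to the right bank with the dwarf and the elf.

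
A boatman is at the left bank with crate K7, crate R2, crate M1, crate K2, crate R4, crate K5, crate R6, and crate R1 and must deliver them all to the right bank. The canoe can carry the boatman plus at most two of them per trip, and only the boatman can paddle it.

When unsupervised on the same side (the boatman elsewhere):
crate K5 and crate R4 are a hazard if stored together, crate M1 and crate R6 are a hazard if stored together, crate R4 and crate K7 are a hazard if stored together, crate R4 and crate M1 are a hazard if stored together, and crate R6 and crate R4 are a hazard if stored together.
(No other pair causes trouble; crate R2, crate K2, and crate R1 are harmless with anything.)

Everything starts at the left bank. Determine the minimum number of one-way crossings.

13

Counting alone: the boatman can take at most 2 across per trip to the right bank, so moving all 8 needs at least 4 loaded trips out, with a return between consecutive ones — at least 7 crossings.
The safety rule pushes this higher. Following every safe sequence of crossings, the most of the 8 that can be at the right bank as the canoe arrives there on crossings 7, 9, 11 is 5, 6, 7 respectively — never all 8.
So no plan with fewer than 13 crossings exists, and this one achieves 13:
1. Boatman goes to the right bank with crate M1 and crate R4.  [the left bank: crate K2, crate K5, crate K7, crate R1, crate R2, crate R6 | the right bank: crate M1, crate R4]
2. Boatman goes back to the left bank with crate M1.  [the left bank: crate K2, crate K5, crate K7, crate M1, crate R1, crate R2, crate R6 | the right bank: crate R4]
3. Boatman goes to the right bank with crate K7 and crate M1.  [the left bank: crate K2, crate K5, crate R1, crate R2, crate R6 | the right bank: crate K7, crate M1, crate R4]
4. Boatman goes back to the left bank with crate R4.  [the left bank: crate K2, crate K5, crate R1, crate R2, crate R4, crate R6 | the right bank: crate K7, crate M1]
5. Boatman goes to the right bank with crate R2 and crate R4.  [the left bank: crate K2, crate K5, crate R1, crate R6 | the right bank: crate K7, crate M1, crate R2, crate R4]
6. Boatman goes back to the left bank with crate R4.  [the left bank: crate K2, crate K5, crate R1, crate R4, crate R6 | the right bank: crate K7, crate M1, crate R2]
7. Boatman goes to the right bank with crate K2 and crate R4.  [the left bank: crate K5, crate R1, crate R6 | the right bank: crate K2, crate K7, crate M1, crate R2, crate R4]
8. Boatman goes back to the left bank with crate R4.  [the left bank: crate K5, crate R1, crate R4, crate R6 | the right bank: crate K2, crate K7, crate M1, crate R2]
9. Boatman goes to the right bank with crate K5 and crate R4.  [the left bank: crate R1, crate R6 | the right bank: crate K2, crate K5, crate K7, crate M1, crate R2, crate R4]
10. Boatman goes back to the left bank with crate R4.  [the left bank: crate R1, crate R4, crate R6 | the right bank: crate K2, crate K5, crate K7, crate M1, crate R2]
11. Boatman goes to the right bank with crate R1 and crate R4.  [the left bank: crate R6 | the right bank: crate K2, crate K5, crate K7, crate M1, crate R1, crate R2, crate R4]
12. Boatman goes back to the left bank with crate R4.  [the left bank: crate R4, crate R6 | the right bank: crate K2, crate K5, crate K7, crate M1, crate R1, crate R2]
13. Boatman goes to the right bank with crate R4 and crate R6.  [the left bank: — | the right bank: crate K2, crate K5, crate K7, crate M1, crate R1, crate R2, crate R4, crate R6]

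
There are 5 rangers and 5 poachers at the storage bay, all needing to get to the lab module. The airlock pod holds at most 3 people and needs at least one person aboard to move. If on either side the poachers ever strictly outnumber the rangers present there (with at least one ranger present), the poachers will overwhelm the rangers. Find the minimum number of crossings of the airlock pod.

Counting alone: each trip to the lab module takes at most 3 across and each return brings at least 1 back, so after t trips out (and t−1 returns) at most 3t − (t−1) of the 10 are across; that first reaches 10 at t = 5, so at least 9 crossings are needed.
The safety rule pushes this higher. Following every safe sequence of crossings, the most of the 10 that can be at the lab module as the airlock pod arrives there on crossing 9 is 9 — never all 10.
So no plan with fewer than 11 crossings exists, and this one achieves 11:
1. 2 poachers → the lab module.  (the storage bay: 5R 3P; the lab module: 0R 2P)
2. 1 poacher ← the storage bay.  (the storage bay: 5R 4P; the lab module: 0R 1P)
3. 3 poachers → the lab module.  (the storage bay: 5R 1P; the lab module: 0R 4P)
4. 1 poacher ← the storage bay.  (the storage bay: 5R 2P; the lab module: 0R 3P)
5. 3 rangers → the lab module.  (the storage bay: 2R 2P; the lab module: 3R 3P)
6. 1 ranger and 1 poacher ← the storage bay.  (the storage bay: 3R 3P; the lab module: 2R 2P)
7. 3 rangers → the lab module.  (the storage bay: 0R 3P; the lab module: 5R 2P)
8. 1 poacher ← the storage bay.  (the storage bay: 0R 4P; the lab module: 5R 1P)
9. 2 poachers → the lab module.  (the storage bay: 0R 2P; the lab module: 5R 3P)
10. 1 poacher ← the storage bay.  (the storage bay: 0R 3P; the lab module: 5R 2P)
11. 3 poachers → the lab module.  (the storage bay: 0R 0P; the lab module: 5R 5P)

11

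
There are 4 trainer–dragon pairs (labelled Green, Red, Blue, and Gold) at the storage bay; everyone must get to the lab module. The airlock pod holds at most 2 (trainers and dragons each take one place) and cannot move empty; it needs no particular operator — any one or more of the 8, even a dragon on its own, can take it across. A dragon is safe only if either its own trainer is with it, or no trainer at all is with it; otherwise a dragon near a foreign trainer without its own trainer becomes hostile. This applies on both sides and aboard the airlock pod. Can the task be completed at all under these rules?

No

Following every safe sequence of crossings from the start, the most of the 8 that can be at the lab module as the airlock pod arrives there on crossings 1, 3, 5 is 2, 3, 4 respectively; the best ever achieved is 4 of 8.
From crossing 7 on, no configuration arises that was not already reachable earlier: only 44 distinct safe configurations (who is on which side, and where the airlock pod is) can ever be reached, none of them has everyone across, and every continuation just revisits them. So no valid plan exists.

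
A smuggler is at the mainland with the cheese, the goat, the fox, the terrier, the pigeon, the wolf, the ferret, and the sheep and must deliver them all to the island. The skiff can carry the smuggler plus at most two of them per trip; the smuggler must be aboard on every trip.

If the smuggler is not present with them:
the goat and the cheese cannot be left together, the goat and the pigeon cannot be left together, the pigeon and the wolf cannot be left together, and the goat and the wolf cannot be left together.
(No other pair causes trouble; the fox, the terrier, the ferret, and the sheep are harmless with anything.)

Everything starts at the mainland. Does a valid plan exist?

1. Smuggler goes to the island with the goat and the pigeon.
2. Smuggler goes back to the mainland with the goat.
3. Smuggler goes to the island with the cheese and the goat.
4. Smuggler goes back to the mainland with the goat.
5. Smuggler goes to the island with the fox and the goat.
6. Smuggler goes back to the mainland with the goat.
7. Smuggler goes to the island with the goat and the terrier.
8. Smuggler goes back to the mainland with the goat.
9. Smuggler goes to the island with the ferret and the goat.
10. Smuggler goes back to the mainland with the goat.
11. Smuggler goes to the island with the goat and the sheep.
12. Smuggler goes back to the mainland with the goat.
13. Smuggler goes to the island with the goat and the wolf.

Yes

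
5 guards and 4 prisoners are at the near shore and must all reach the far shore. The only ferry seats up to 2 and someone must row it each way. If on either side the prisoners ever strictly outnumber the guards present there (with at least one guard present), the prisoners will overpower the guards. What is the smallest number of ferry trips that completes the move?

Counting alone: each trip to the far shore takes at most 2 across and each return brings at least 1 back, so after t trips out (and t−1 returns) at most 2t − (t−1) of the 9 are across; that first reaches 9 at t = 8, so at least 15 crossings are needed.
The plan below uses exactly 15 crossings, so it is optimal:
1. 2 prisoners → the far shore.  (the near shore: 5G 2P; the far shore: 0G 2P)
2. 1 prisoner ← the near shore.  (the near shore: 5G 3P; the far shore: 0G 1P)
3. 2 prisoners → the far shore.  (the near shore: 5G 1P; the far shore: 0G 3P)
4. 1 prisoner ← the near shore.  (the near shore: 5G 2P; the far shore: 0G 2P)
5. 2 guards → the far shore.  (the near shore: 3G 2P; the far shore: 2G 2P)
6. 1 prisoner ← the near shore.  (the near shore: 3G 3P; the far shore: 2G 1P)
7. 1 guard and 1 prisoner → the far shore.  (the near shore: 2G 2P; the far shore: 3G 2P)
8. 1 guard ← the near shore.  (the near shore: 3G 2P; the far shore: 2G 2P)
9. 1 guard and 1 prisoner → the far shore.  (the near shore: 2G 1P; the far shore: 3G 3P)
10. 1 prisoner ← the near shore.  (the near shore: 2G 2P; the far shore: 3G 2P)
11. 1 guard and 1 prisoner → the far shore.  (the near shore: 1G 1P; the far shore: 4G 3P)
12. 1 guard ← the near shore.  (the near shore: 2G 1P; the far shore: 3G 3P)
13. 1 guard and 1 prisoner → the far shore.  (the near shore: 1G 0P; the far shore: 4G 4P)
14. 1 prisoner ← the near shore.  (the near shore: 1G 1P; the far shore: 4G 3P)
15. 1 guard and 1 prisoner → the far shore.  (the near shore: 0G 0P; the far shore: 5G 4P)

15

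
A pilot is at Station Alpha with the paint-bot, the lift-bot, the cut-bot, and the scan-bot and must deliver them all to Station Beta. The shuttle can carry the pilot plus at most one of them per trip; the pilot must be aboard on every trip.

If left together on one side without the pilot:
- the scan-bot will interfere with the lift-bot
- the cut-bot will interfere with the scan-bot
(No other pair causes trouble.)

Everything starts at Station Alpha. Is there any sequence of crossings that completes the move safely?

1. Pilot goes to Station Beta with the scan-bot.
2. Pilot goes back to Station Alpha alone.
3. Pilot goes to Station Beta with the paint-bot.
4. Pilot goes back to Station Alpha alone.
5. Pilot goes to Station Beta with the lift-bot.
6. Pilot goes back to Station Alpha with the scan-bot.
7. Pilot goes to Station Beta with the cut-bot.
8. Pilot goes back to Station Alpha alone.
9. Pilot goes to Station Beta with the scan-bot.

Yes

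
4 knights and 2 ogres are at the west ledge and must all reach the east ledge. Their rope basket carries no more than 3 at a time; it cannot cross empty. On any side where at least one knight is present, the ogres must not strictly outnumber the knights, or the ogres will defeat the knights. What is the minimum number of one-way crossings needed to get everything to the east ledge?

Counting alone: each trip to the east ledge takes at most 3 across and each return brings at least 1 back, so after t trips out (and t−1 returns) at most 3t − (t−1) of the 6 are across; that first reaches 6 at t = 3, so at least 5 crossings are needed.
The plan below uses exactly 5 crossings, so it is optimal:
1. 2 ogres → the east ledge.  (the west ledge: 4K 0O; the east ledge: 0K 2O)
2. 1 ogre ← the west ledge.  (the west ledge: 4K 1O; the east ledge: 0K 1O)
3. 2 knights and 1 ogre → the east ledge.  (the west ledge: 2K 0O; the east ledge: 2K 2O)
4. 1 ogre ← the west ledge.  (the west ledge: 2K 1O; the east ledge: 2K 1O)
5. 2 knights and 1 ogre → the east ledge.  (the west ledge: 0K 0O; the east ledge: 4K 2O)

5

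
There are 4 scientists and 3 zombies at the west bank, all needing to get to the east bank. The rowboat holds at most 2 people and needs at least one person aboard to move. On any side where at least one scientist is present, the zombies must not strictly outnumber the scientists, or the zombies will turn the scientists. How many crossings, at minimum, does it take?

11

Counting alone: each trip to the east bank takes at most 2 across and each return brings at least 1 back, so after t trips out (and t−1 returns) at most 2t − (t−1) of the 7 are across; that first reaches 7 at t = 6, so at least 11 crossings are needed.
The plan below uses exactly 11 crossings, so it is optimal:
1. 2 zombies → the east bank.  (the west bank: 4S 1Z; the east bank: 0S 2Z)
2. 1 zombie ← the west bank.  (the west bank: 4S 2Z; the east bank: 0S 1Z)
3. 2 zombies → the east bank.  (the west bank: 4S 0Z; the east bank: 0S 3Z)
4. 1 zombie ← the west bank.  (the west bank: 4S 1Z; the east bank: 0S 2Z)
5. 2 scientists → the east bank.  (the west bank: 2S 1Z; the east bank: 2S 2Z)
6. 1 zombie ← the west bank.  (the west bank: 2S 2Z; the east bank: 2S 1Z)
7. 1 scientist and 1 zombie → the east bank.  (the west bank: 1S 1Z; the east bank: 3S 2Z)
8. 1 scientist ← the west bank.  (the west bank: 2S 1Z; the east bank: 2S 2Z)
9. 1 scientist and 1 zombie → the east bank.  (the west bank: 1S 0Z; the east bank: 3S 3Z)
10. 1 zombie ← the west bank.  (the west bank: 1S 1Z; the east bank: 3S 2Z)
11. 1 scientist and 1 zombie → the east bank.  (the west bank: 0S 0Z; the east bank: 4S 3Z)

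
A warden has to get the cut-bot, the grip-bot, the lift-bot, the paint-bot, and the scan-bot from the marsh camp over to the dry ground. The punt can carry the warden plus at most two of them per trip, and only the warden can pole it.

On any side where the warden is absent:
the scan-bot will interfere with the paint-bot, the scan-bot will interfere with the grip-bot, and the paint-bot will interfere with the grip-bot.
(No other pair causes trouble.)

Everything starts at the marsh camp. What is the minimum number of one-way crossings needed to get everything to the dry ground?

7

Counting alone: the warden can take at most 2 across per trip to the dry ground, so moving all 5 needs at least 3 loaded trips out, with a return between consecutive ones — at least 5 crossings.
The safety rule pushes this higher. Following every safe sequence of crossings, the most of the 5 that can be at the dry ground as the punt arrives there on crossing 5 is 4 — never all 5.
So no plan with fewer than 7 crossings exists, and this one achieves 7:
1. Warden goes to the dry ground with the grip-bot and the paint-bot.
2. Warden goes back to the marsh camp with the grip-bot.
3. Warden goes to the dry ground with the cut-bot and the grip-bot.
4. Warden goes back to the marsh camp with the grip-bot.
5. Warden goes to the dry ground with the grip-bot and the lift-bot.
6. Warden goes back to the marsh camp with the grip-bot.
7. Warden goes to the dry ground with the grip-bot and the scan-bot.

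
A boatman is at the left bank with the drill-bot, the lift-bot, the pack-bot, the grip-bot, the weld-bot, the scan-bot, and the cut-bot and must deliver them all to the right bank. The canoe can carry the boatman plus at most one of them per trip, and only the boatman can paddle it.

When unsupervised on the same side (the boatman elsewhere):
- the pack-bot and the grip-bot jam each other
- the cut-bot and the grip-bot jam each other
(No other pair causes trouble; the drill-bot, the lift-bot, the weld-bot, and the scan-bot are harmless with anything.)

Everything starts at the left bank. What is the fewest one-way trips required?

Counting alone: the boatman can take at most 1 across per trip to the right bank, so moving all 7 needs at least 7 loaded trips out, with a return between consecutive ones — at least 13 crossings.
The safety rule pushes this higher. Following every safe sequence of crossings, the most of the 7 that can be at the right bank as the canoe arrives there on crossing 13 is 6 — never all 7.
So no plan with fewer than 15 crossings exists, and this one achieves 15:
1. Boatman goes to the right bank with the grip-bot.
2. Boatman goes back to the left bank alone.
3. Boatman goes to the right bank with the drill-bot.
4. Boatman goes back to the left bank alone.
5. Boatman goes to the right bank with the lift-bot.
6. Boatman goes back to the left bank alone.
7. Boatman goes to the right bank with the pack-bot.
8. Boatman goes back to the left bank with the grip-bot.
9. Boatman goes to the right bank with the cut-bot.
10. Boatman goes back to the left bank alone.
11. Boatman goes to the right bank with the weld-bot.
12. Boatman goes back to the left bank alone.
13. Boatman goes to the right bank with the scan-bot.
14. Boatman goes back to the left bank alone.
15. Boatman goes to the right bank with the grip-bot.

15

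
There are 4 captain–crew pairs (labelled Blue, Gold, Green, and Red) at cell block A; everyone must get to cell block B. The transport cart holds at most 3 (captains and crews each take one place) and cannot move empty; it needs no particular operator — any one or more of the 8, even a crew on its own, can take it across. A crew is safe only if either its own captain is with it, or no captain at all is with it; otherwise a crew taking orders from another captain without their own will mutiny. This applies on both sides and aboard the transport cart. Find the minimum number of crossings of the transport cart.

Counting alone: each trip to cell block B takes at most 3 across and each return brings at least 1 back, so after t trips out (and t−1 returns) at most 3t − (t−1) of the 8 are across; that first reaches 8 at t = 4, so at least 7 crossings are needed.
The safety rule pushes this higher. Following every safe sequence of crossings, the most of the 8 that can be at cell block B as the transport cart arrives there on crossing 7 is 7 — never all 8.
So no plan with fewer than 9 crossings exists, and this one achieves 9:
1. captain Blue and crew Blue cross → cell block B.
2. captain Blue crosses ← cell block A.
3. captain Blue, captain Gold, and crew Gold cross → cell block B.
4. captain Blue and crew Blue cross ← cell block A.
5. captain Blue, captain Green, and captain Red cross → cell block B.
6. crew Gold crosses ← cell block A.
7. crew Blue and crew Gold cross → cell block B.
8. crew Blue crosses ← cell block A.
9. crew Blue, crew Green, and crew Red cross → cell block B.

9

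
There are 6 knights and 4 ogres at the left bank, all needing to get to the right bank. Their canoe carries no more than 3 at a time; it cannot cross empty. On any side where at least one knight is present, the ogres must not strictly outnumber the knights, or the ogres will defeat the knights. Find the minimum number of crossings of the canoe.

Counting alone: each trip to the right bank takes at most 3 across and each return brings at least 1 back, so after t trips out (and t−1 returns) at most 3t − (t−1) of the 10 are across; that first reaches 10 at t = 5, so at least 9 crossings are needed.
The plan below uses exactly 9 crossings, so it is optimal:
1. 2 ogres → the right bank.  (the left bank: 6K 2O; the right bank: 0K 2O)
2. 1 ogre ← the left bank.  (the left bank: 6K 3O; the right bank: 0K 1O)
3. 3 ogres → the right bank.  (the left bank: 6K 0O; the right bank: 0K 4O)
4. 1 ogre ← the left bank.  (the left bank: 6K 1O; the right bank: 0K 3O)
5. 3 knights → the right bank.  (the left bank: 3K 1O; the right bank: 3K 3O)
6. 1 ogre ← the left bank.  (the left bank: 3K 2O; the right bank: 3K 2O)
7. 1 knight and 2 ogres → the right bank.  (the left bank: 2K 0O; the right bank: 4K 4O)
8. 1 ogre ← the left bank.  (the left bank: 2K 1O; the right bank: 4K 3O)
9. 2 knights and 1 ogre → the right bank.  (the left bank: 0K 0O; the right bank: 6K 4O)

9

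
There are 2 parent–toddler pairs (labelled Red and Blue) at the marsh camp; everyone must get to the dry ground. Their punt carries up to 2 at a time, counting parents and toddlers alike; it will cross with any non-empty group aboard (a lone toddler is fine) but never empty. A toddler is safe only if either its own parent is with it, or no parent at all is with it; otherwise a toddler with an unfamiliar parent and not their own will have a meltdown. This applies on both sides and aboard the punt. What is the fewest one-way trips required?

5

Counting alone: each trip to the dry ground takes at most 2 across and each return brings at least 1 back, so after t trips out (and t−1 returns) at most 2t − (t−1) of the 4 are across; that first reaches 4 at t = 3, so at least 5 crossings are needed.
The plan below uses exactly 5 crossings, so it is optimal:
1. parent Red and toddler Red cross → the dry ground.
2. parent Red crosses ← the marsh camp.
3. parent Blue and parent Red cross → the dry ground.
4. parent Blue crosses ← the marsh camp.
5. parent Blue and toddler Blue cross → the dry ground.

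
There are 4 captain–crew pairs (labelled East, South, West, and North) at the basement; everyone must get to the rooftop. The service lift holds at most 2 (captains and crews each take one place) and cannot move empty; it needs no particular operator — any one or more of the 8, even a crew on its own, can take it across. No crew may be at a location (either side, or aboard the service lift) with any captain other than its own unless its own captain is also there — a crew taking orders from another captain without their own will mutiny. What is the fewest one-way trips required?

impossible

Following every safe sequence of crossings from the start, the most of the 8 that can be at the rooftop as the service lift arrives there on crossings 1, 3, 5 is 2, 3, 4 respectively; the best ever achieved is 4 of 8.
From crossing 7 on, no configuration arises that was not already reachable earlier: only 44 distinct safe configurations (who is on which side, and where the service lift is) can ever be reached, none of them has everyone across, and every continuation just revisits them. So no valid plan exists.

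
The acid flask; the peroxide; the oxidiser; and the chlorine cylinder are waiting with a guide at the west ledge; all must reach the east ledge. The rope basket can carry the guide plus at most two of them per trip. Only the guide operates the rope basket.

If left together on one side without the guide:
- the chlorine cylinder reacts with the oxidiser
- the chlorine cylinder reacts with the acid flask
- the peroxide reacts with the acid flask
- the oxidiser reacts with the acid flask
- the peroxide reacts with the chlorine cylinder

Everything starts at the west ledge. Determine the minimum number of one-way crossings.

Counting alone: the guide can take at most 2 across per trip to the east ledge, so moving all 4 needs at least 2 loaded trips out, with a return between consecutive ones — at least 3 crossings.
The safety rule pushes this higher. Following every safe sequence of crossings, the most of the 4 that can be at the east ledge as the rope basket arrives there on crossing 3 is 3 — never all 4.
So no plan with fewer than 5 crossings exists, and this one achieves 5:
1. Guide goes to the east ledge with the acid flask and the chlorine cylinder.  [the west ledge: the oxidiser, the peroxide | the east ledge: the acid flask, the chlorine cylinder]
2. Guide goes back to the west ledge with the acid flask.  [the west ledge: the acid flask, the oxidiser, the peroxide | the east ledge: the chlorine cylinder]
3. Guide goes to the east ledge with the oxidiser and the peroxide.  [the west ledge: the acid flask | the east ledge: the chlorine cylinder, the oxidiser, the peroxide]
4. Guide goes back to the west ledge with the chlorine cylinder.  [the west ledge: the acid flask, the chlorine cylinder | the east ledge: the oxidiser, the peroxide]
5. Guide goes to the east ledge with the acid flask and the chlorine cylinder.  [the west ledge: — | the east ledge: the acid flask, the chlorine cylinder, the oxidiser, the peroxide]

5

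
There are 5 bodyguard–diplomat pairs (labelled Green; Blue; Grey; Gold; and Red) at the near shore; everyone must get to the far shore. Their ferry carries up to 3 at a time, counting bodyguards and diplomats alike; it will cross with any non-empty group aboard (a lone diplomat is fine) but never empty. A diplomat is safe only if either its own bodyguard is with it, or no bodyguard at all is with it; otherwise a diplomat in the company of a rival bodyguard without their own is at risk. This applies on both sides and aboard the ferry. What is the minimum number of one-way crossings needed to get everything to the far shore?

Counting alone: each trip to the far shore takes at most 3 across and each return brings at least 1 back, so after t trips out (and t−1 returns) at most 3t − (t−1) of the 10 are across; that first reaches 10 at t = 5, so at least 9 crossings are needed.
The safety rule pushes this higher. Following every safe sequence of crossings, the most of the 10 that can be at the far shore as the ferry arrives there on crossing 9 is 9 — never all 10.
So no plan with fewer than 11 crossings exists, and this one achieves 11:
1. bodyguard Green and diplomat Green cross → the far shore.
2. bodyguard Green crosses ← the near shore.
3. diplomat Blue, diplomat Gold, and diplomat Grey cross → the far shore.
4. diplomat Green crosses ← the near shore.
5. bodyguard Blue, bodyguard Gold, and bodyguard Grey cross → the far shore.
6. bodyguard Blue and diplomat Blue cross ← the near shore.
7. bodyguard Blue, bodyguard Green, and bodyguard Red cross → the far shore.
8. diplomat Grey crosses ← the near shore.
9. diplomat Blue and diplomat Green cross → the far shore.
10. diplomat Green crosses ← the near shore.
11. diplomat Green, diplomat Grey, and diplomat Red cross → the far shore.

11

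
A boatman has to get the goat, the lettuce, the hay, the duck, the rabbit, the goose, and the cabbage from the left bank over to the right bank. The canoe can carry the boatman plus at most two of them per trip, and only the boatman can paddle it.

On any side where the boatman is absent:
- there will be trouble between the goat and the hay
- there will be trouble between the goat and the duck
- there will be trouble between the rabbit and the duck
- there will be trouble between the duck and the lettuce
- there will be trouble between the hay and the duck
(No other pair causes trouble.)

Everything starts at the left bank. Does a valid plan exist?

1. Boatman goes to the right bank with the duck and the goat.
2. Boatman goes back to the left bank with the goat.
3. Boatman goes to the right bank with the goat and the lettuce.
4. Boatman goes back to the left bank with the duck.
5. Boatman goes to the right bank with the hay and the rabbit.
6. Boatman goes back to the left bank with the goat.
7. Boatman goes to the right bank with the goat and the goose.
8. Boatman goes back to the left bank with the goat.
9. Boatman goes to the right bank with the cabbage and the goat.
10. Boatman goes back to the left bank with the goat.
11. Boatman goes to the right bank with the duck and the goat.

Yes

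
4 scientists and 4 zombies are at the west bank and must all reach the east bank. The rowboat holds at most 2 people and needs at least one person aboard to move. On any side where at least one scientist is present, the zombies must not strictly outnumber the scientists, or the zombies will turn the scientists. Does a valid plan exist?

Following every safe sequence of crossings from the start, the most of the 8 that can be at the east bank as the rowboat arrives there on crossings 1, 3, 5 is 2, 3, 4 respectively; the best ever achieved is 4 of 8.
From crossing 7 on, no configuration arises that was not already reachable earlier: only 11 distinct safe configurations (who is on which side, and where the rowboat is) can ever be reached, none of them has everyone across, and every continuation just revisits them. They are: 0 scientists + 0 zombies across (rowboat back at the start); 0 scientists + 1 zombie across (rowboat there); 0 scientists + 1 zombie across (rowboat back at the start); 0 scientists + 2 zombies across (rowboat there); 0 scientists + 2 zombies across (rowboat back at the start); 0 scientists + 3 zombies across (rowboat there); 0 scientists + 3 zombies across (rowboat back at the start); 0 scientists + 4 zombies across (rowboat there); 1 scientist + 1 zombie across (rowboat there); 1 scientist + 1 zombie across (rowboat back at the start); 2 scientists + 2 zombies across (rowboat there). So no valid plan exists.

No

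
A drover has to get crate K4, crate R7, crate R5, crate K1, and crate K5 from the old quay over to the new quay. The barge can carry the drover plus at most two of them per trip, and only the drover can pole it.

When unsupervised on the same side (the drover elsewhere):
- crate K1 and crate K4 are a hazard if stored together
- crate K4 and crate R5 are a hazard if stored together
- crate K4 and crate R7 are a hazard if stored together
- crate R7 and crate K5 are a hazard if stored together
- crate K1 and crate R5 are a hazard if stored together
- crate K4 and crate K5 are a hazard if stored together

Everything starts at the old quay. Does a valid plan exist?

No

Whatever the first load, the items left behind include a forbidden pair without the drover. No opening move is safe, so no plan exists.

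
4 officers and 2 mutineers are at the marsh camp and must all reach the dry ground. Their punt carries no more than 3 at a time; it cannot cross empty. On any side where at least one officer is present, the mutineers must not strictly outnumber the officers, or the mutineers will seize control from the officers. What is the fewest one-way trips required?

5

Counting alone: each trip to the dry ground takes at most 3 across and each return brings at least 1 back, so after t trips out (and t−1 returns) at most 3t − (t−1) of the 6 are across; that first reaches 6 at t = 3, so at least 5 crossings are needed.
The plan below uses exactly 5 crossings, so it is optimal:
1. 2 mutineers → the dry ground.  (the marsh camp: 4O 0M; the dry ground: 0O 2M)
2. 1 mutineer ← the marsh camp.  (the marsh camp: 4O 1M; the dry ground: 0O 1M)
3. 2 officers and 1 mutineer → the dry ground.  (the marsh camp: 2O 0M; the dry ground: 2O 2M)
4. 1 mutineer ← the marsh camp.  (the marsh camp: 2O 1M; the dry ground: 2O 1M)
5. 2 officers and 1 mutineer → the dry ground.  (the marsh camp: 0O 0M; the dry ground: 4O 2M)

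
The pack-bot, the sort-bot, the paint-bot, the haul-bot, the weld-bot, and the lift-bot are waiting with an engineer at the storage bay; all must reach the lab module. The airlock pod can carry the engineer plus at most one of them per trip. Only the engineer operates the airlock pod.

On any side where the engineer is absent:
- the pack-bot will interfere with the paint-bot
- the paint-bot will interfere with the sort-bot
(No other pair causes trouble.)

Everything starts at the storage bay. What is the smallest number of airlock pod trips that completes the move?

13

Counting alone: the engineer can take at most 1 across per trip to the lab module, so moving all 6 needs at least 6 loaded trips out, with a return between consecutive ones — at least 11 crossings.
The safety rule pushes this higher. Following every safe sequence of crossings, the most of the 6 that can be at the lab module as the airlock pod arrives there on crossing 11 is 5 — never all 6.
So no plan with fewer than 13 crossings exists, and this one achieves 13:
1. Engineer goes to the lab module with the paint-bot.
2. Engineer goes back to the storage bay alone.
3. Engineer goes to the lab module with the pack-bot.
4. Engineer goes back to the storage bay with the paint-bot.
5. Engineer goes to the lab module with the sort-bot.
6. Engineer goes back to the storage bay alone.
7. Engineer goes to the lab module with the haul-bot.
8. Engineer goes back to the storage bay alone.
9. Engineer goes to the lab module with the weld-bot.
10. Engineer goes back to the storage bay alone.
11. Engineer goes to the lab module with the lift-bot.
12. Engineer goes back to the storage bay alone.
13. Engineer goes to the lab module with the paint-bot.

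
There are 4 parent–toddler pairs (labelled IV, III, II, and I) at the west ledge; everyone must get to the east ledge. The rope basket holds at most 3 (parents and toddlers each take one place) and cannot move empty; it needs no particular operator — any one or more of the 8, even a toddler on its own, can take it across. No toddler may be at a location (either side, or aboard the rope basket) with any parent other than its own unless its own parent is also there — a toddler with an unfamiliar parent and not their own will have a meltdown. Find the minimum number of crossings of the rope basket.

9

Counting alone: each trip to the east ledge takes at most 3 across and each return brings at least 1 back, so after t trips out (and t−1 returns) at most 3t − (t−1) of the 8 are across; that first reaches 8 at t = 4, so at least 7 crossings are needed.
The safety rule pushes this higher. Following every safe sequence of crossings, the most of the 8 that can be at the east ledge as the rope basket arrives there on crossing 7 is 7 — never all 8.
So no plan with fewer than 9 crossings exists, and this one achieves 9:
1. parent IV and toddler IV cross → the east ledge.
2. parent IV crosses ← the west ledge.
3. parent III, parent IV, and toddler III cross → the east ledge.
4. parent IV and toddler IV cross ← the west ledge.
5. parent I, parent II, and parent IV cross → the east ledge.
6. toddler III crosses ← the west ledge.
7. toddler III and toddler IV cross → the east ledge.
8. toddler IV crosses ← the west ledge.
9. toddler I, toddler II, and toddler IV cross → the east ledge.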